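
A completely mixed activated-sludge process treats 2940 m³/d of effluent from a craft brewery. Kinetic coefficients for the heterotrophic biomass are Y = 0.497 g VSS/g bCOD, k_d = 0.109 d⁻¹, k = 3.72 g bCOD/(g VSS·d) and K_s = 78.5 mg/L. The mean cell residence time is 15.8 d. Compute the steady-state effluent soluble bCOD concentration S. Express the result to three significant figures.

Effluent substrate depends only on kinetics and SRT: S = K_s(1 + k_d θ_c) / [θ_c(Yk − k_d) − 1] = 78.5 × (1 + 0.109 × 15.8) / [15.8 × (0.497 × 3.72 − 0.109) − 1] = 213.7 / 26.49 = 8.067 mg/L.

S ≈ 8.07 mg/L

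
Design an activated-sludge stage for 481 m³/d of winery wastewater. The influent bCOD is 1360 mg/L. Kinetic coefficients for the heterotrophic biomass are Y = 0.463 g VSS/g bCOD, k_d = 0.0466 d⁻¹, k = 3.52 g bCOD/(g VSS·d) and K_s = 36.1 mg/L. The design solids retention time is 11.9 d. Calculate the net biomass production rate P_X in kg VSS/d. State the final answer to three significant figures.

For a completely mixed reactor with recycle the Lawrence–McCarty relation gives S = K_s·(1 + k_d·θ_c) / [θ_c·(Y·k − k_d) − 1] = 36.1 × (1 + 0.0466 × 11.9) / [11.9 × (0.463 × 3.52 − 0.0466) − 1] = 56.12 / 17.84 = 3.146 mg/L.
Correct the yield for decay: Y_obs = Y/(1 + k_d θ_c) = 0.463 / (1 + 0.0466 × 11.9) = 0.463 / 1.555 = 0.2978.
Mass of bCOD removed per day: Q(S₀ − S) = 481 × 1357 g/m³ = 652.6 kg/d.
Biomass produced: P_X = Y_obs·Q·ΔS = 0.2978 × 652.6 ≈ 194.4 kg VSS/d.

P_X ≈ 194 kg VSS/d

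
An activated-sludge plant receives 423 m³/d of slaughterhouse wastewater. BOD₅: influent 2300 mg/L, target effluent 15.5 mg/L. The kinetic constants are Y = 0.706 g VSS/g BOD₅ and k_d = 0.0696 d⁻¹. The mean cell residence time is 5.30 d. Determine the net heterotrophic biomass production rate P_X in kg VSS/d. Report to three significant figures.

Correct the yield for decay: Y_obs = Y/(1 + k_d θ_c) = 0.706 / (1 + 0.0696 × 5.30) = 0.706 / 1.369 = 0.5158.
ΔS = 2300 − 15.5 = 2284 mg/L, so the substrate removal rate is 423 × 2284/1000 = 966.3 kg BOD₅/d.
Net biomass production P_X = Y_obs × Q·(S₀ − S) = 0.5158 × 966.3 = 498.4 kg VSS/d.

P_X ≈ 498 kg VSS/d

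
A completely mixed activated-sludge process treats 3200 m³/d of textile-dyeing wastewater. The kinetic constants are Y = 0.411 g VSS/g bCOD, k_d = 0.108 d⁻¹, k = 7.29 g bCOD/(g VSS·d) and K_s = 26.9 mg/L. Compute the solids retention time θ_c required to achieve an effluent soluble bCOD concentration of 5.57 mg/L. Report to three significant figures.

θ_c ≈ 2.46 d

At the target effluent, Y k S/(K_s+S) = 0.411×7.29×5.57/32.47 = 0.5140 d⁻¹.
1/θ_c = 0.5140 − 0.108 = 0.4060 d⁻¹, so θ_c = 2.463 d.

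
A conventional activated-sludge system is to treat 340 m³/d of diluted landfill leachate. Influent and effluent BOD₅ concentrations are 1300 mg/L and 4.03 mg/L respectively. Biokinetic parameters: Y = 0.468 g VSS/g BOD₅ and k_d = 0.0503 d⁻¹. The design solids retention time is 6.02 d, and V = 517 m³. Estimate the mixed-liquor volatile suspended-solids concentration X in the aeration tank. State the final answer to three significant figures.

X ≈ 1840 mg/L

Solving the biomass balance for X: X = Y Q (S₀−S) θ_c / [V (1+k_d θ_c)] = 0.468 × 340 × (1300 − 4.03) × 6.02 / [517 × (1 + 0.0503 × 6.02)] = 1843 mg/L.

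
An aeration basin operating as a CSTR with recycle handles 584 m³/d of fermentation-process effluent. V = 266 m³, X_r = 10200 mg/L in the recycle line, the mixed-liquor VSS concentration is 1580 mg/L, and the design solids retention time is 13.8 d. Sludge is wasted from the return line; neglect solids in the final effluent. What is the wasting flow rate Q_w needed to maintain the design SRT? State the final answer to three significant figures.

Q_w ≈ 2.99 m³/d

Q_w = (V·X)/(θ_c X_r) = 266.0 × 1580 / (13.8 × 10200) = 2.986 m³/d.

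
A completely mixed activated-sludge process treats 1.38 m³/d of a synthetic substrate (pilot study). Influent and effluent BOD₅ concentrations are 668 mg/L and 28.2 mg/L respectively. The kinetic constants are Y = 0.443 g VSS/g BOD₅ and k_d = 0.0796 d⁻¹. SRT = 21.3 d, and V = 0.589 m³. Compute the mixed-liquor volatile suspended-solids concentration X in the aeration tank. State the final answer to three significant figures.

Solving the biomass balance for X: X = Y Q (S₀−S) θ_c / [V (1+k_d θ_c)] = 0.443 × 1.38 × (668 − 28.2) × 21.3 / [0.589 × (1 + 0.0796 × 21.3)] = 5248 mg/L.

X ≈ 5250 mg/L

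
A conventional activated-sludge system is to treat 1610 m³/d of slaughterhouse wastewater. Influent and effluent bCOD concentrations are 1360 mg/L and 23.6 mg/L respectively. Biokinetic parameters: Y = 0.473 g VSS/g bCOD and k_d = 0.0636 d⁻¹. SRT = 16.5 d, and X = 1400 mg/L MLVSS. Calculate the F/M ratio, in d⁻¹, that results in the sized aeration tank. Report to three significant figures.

Steady-state biomass mass balance: V·X·(1 + k_d·θ_c) = Y·Q·(S₀ − S)·θ_c, so V = 0.473 × 1610 × (1360 − 23.6) × 16.5 / [1400 × (1 + 0.0636 × 16.5)] = 1.68×10^7 / 2869 = 5853 m³.
F/M = applied load / biomass = Q·S₀/(V·X) = 1610 × 1360 / (5853 × 1400) = 0.2672 d⁻¹.

F/M ≈ 0.267 d⁻¹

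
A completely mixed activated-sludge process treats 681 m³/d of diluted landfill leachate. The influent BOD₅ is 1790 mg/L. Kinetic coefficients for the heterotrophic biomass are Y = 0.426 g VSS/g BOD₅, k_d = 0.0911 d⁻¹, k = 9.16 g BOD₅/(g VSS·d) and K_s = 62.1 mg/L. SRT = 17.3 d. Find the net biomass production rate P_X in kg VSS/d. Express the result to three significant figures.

For a completely mixed reactor with recycle the Lawrence–McCarty relation gives S = K_s·(1 + k_d·θ_c) / [θ_c·(Y·k − k_d) − 1] = 62.1 × (1 + 0.0911 × 17.3) / [17.3 × (0.426 × 9.16 − 0.0911) − 1] = 160.0 / 64.93 = 2.464 mg/L.
The observed yield is Y_obs = Y/(1 + k_d·θ_c) = 0.426 / (1 + 0.0911 × 17.3) = 0.426 / 2.576 = 0.1654 g VSS per g BOD₅ removed.
ΔS = 1790 − 2.46 = 1788 mg/L, so the substrate removal rate is 681 × 1788/1000 = 1217 kg BOD₅/d.
Biomass produced: P_X = Y_obs·Q·ΔS = 0.1654 × 1217 ≈ 201.3 kg VSS/d.

P_X ≈ 201 kg VSS/d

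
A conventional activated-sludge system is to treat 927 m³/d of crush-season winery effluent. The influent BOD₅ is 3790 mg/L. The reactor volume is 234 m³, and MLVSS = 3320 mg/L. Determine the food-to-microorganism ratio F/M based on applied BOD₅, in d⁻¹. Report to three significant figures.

F/M = Q·S₀ / (V·X) = 927 × 3790 / (234.0 × 3320) = 4.522 g BOD₅·(g VSS·d)⁻¹.

F/M ≈ 4.52 d⁻¹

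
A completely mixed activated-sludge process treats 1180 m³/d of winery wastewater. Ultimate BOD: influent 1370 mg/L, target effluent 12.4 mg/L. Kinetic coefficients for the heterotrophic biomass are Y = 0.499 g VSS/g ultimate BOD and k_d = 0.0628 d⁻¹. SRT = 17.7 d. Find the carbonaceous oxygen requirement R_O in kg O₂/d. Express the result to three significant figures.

Y_obs = Y / (1 + k_d θ_c) = 0.499 / (1 + 0.0628 × 17.7) = 0.499 / 2.112 = 0.2363.
ΔS = 1370 − 12.4 = 1358 mg/L, so the substrate removal rate is 1180 × 1358/1000 = 1602 kg ultimate BOD/d.
Net sludge production P_X = 0.2363 × 1602 = 378.6 kg VSS/d.
R_O = Q·(S₀ − S) − 1.42·P_X = 1602 − 1.42 × 378.6 = 1064 kg O₂/d.

R_O ≈ 1060 kg O₂/d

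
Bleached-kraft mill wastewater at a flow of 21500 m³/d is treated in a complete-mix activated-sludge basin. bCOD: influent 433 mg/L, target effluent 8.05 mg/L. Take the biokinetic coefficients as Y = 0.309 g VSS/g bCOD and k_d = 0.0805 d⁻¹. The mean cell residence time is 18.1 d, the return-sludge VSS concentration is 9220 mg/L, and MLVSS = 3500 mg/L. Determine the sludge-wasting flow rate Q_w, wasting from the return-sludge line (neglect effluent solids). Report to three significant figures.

Q_w ≈ 125 m³/d

Steady-state biomass mass balance: V·X·(1 + k_d·θ_c) = Y·Q·(S₀ − S)·θ_c, so V = 0.309 × 21500 × (433 − 8.05) × 18.1 / [3500 × (1 + 0.0805 × 18.1)] = 5.11×10^7 / 8600 = 5942 m³.
Wasting from the return line (neglecting effluent solids): Q_w = V·X / (θ_c·X_r) = 5942 × 3500 / (18.1 × 9220) = 124.6 m³/d.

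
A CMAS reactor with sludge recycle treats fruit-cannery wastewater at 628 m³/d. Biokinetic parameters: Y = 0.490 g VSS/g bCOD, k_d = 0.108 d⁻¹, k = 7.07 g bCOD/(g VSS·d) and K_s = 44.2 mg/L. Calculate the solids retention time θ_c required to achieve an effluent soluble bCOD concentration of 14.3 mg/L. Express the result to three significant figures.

θ_c ≈ 1.35 d

From 1/θ_c = Y·k·S/(K_s + S) − k_d: Y·k·S/(K_s+S) = 0.490 × 7.07 × 14.3 / (44.2 + 14.3) = 0.8468 d⁻¹.
θ_c = 1/(μ − k_d) = 1/(0.8468 − 0.108) = 1/0.7388 = 1.353 d.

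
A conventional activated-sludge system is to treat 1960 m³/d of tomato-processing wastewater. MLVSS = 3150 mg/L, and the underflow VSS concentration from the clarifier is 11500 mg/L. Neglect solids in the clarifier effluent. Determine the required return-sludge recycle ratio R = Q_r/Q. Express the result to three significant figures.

R ≈ 0.377

R = Q_r/Q = X/(X_r − X) = 3150 / (11500 − 3150) = 0.3772.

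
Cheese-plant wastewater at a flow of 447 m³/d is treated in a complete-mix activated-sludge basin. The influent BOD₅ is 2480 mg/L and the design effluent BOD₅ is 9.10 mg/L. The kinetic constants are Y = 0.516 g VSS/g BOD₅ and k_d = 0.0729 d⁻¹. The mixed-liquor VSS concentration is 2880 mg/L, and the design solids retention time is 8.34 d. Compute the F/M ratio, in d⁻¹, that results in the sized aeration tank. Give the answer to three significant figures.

From the SRT design equation V = Y Q (S₀−S) θ_c / [X (1 + k_d θ_c)] = 0.516 × 447 × (2480 − 9.10) × 8.34 / [2880 × (1 + 0.0729 × 8.34)] = 4.75×10^6 / 4631 = 1026 m³.
F/M = Q·S₀ / (V·X) = 447 × 2480 / (1026 × 2880) = 0.3750 g BOD₅·(g VSS·d)⁻¹.

F/M ≈ 0.375 d⁻¹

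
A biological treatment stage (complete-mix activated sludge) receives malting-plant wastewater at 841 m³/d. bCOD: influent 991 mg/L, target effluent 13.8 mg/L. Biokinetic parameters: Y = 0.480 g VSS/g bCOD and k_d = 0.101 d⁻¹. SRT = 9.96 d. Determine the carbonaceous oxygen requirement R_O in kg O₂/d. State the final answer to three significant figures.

R_O ≈ 543 kg O₂/d

The observed yield is Y_obs = Y/(1 + k_d·θ_c) = 0.480 / (1 + 0.101 × 9.96) = 0.480 / 2.006 = 0.2393 g VSS per g bCOD removed.
Mass of bCOD removed per day: Q(S₀ − S) = 841 × 977.2 g/m³ = 821.8 kg/d.
Net sludge production P_X = 0.2393 × 821.8 = 196.7 kg VSS/d.
Carbonaceous O₂ demand = substrate oxidised − cell-mass equivalent = 821.8 − 1.42 × 196.7 = 542.6 kg O₂/d.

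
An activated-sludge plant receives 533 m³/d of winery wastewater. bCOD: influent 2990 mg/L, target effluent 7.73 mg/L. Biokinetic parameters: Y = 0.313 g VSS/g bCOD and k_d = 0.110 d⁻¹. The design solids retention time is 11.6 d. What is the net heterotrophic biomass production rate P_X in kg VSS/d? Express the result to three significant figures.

Observed yield with endogenous decay: Y_obs = Y / (1 + k_d·θ_c) = 0.313 / (1 + 0.110 × 11.6) = 0.313 / 2.276 = 0.1375 g VSS/g bCOD.
Q·(S₀ − S) = 533 × (2990 − 7.73) × 10⁻³ = 1590 kg/d removed.
Net biomass production P_X = Y_obs × Q·(S₀ − S) = 0.1375 × 1590 = 218.6 kg VSS/d.

P_X ≈ 219 kg VSS/d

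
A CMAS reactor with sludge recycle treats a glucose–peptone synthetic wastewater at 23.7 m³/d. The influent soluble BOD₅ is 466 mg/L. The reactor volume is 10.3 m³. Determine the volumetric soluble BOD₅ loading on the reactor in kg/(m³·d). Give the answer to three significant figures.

L_v = Q S₀ / V = 23.7 × 466 × 10⁻³ / 10.30 = 1.072 kg/(m³·d).

L_v ≈ 1.07 kg soluble BOD₅/(m³·d)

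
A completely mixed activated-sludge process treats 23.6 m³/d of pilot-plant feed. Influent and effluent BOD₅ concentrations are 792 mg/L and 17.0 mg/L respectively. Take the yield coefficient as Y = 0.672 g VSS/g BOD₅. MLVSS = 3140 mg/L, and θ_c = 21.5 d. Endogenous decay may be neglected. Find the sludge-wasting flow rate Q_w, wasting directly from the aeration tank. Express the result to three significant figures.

With k_d = 0 the design equation reduces to V = Y Q (S₀−S) θ_c / X = 0.672 × 23.6 × (792 − 17.0) × 21.5 / 3140 = 84.16 m³.
For wasting at MLVSS concentration, Q_w = V/θ_c = 84.16/21.5 = 3.914 m³/d.

Q_w ≈ 3.91 m³/d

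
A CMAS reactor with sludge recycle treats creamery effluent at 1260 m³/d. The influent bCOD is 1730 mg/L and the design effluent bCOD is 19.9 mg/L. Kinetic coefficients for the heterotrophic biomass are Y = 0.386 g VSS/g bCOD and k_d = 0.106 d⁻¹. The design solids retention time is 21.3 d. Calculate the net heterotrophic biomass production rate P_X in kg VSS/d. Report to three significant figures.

Y_obs = Y / (1 + k_d θ_c) = 0.386 / (1 + 0.106 × 21.3) = 0.386 / 3.258 = 0.1185.
Mass of bCOD removed per day: Q(S₀ − S) = 1260 × 1710 g/m³ = 2155 kg/d.
P_X = Y_obs · Q(S₀ − S) = 0.1185 × 2155 = 255.3 kg VSS/d.

P_X ≈ 255 kg VSS/d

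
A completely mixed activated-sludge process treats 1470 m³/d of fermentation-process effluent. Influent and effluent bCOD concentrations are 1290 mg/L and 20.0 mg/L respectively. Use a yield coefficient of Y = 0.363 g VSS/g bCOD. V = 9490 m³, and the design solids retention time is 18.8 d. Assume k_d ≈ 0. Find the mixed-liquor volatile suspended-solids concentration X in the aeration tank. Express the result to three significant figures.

X = Y·Q·ΔS·θ_c / V = 0.363 × 1470 × (1290 − 20.0) × 18.8 / 9490 = 1343 mg/L.

X ≈ 1340 mg/L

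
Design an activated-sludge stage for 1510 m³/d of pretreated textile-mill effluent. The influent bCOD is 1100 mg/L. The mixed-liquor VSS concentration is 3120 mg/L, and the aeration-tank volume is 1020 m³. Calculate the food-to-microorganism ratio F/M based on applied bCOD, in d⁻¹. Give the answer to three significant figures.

F/M = Q·S₀ / (V·X) = 1510 × 1100 / (1020 × 3120) = 0.5219 g bCOD·(g VSS·d)⁻¹.

F/M ≈ 0.522 d⁻¹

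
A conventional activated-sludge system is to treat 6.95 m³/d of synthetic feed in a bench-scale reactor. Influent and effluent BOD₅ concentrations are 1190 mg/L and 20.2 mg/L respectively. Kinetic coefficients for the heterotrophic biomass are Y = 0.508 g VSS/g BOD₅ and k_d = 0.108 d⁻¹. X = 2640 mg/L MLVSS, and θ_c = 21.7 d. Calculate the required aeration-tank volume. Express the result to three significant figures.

Steady-state biomass mass balance: V·X·(1 + k_d·θ_c) = Y·Q·(S₀ − S)·θ_c, so V = 0.508 × 6.95 × (1190 − 20.2) × 21.7 / [2640 × (1 + 0.108 × 21.7)] = 8.96×10^4 / 8827 = 10.15 m³.

V ≈ 10.2 m³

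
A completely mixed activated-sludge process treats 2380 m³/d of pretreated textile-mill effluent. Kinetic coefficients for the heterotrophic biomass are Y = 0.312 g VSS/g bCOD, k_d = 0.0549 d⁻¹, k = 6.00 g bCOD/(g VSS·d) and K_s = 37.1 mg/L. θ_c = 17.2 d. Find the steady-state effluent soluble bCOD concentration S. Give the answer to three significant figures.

S ≈ 2.38 mg/L

From the Monod/SRT balance for a CMAS, S = K_s·(1+k_d θ_c)/[θ_c·(Y k − k_d) − 1] = 37.1 × (1 + 0.0549 × 17.2) / [17.2 × (0.312 × 6.00 − 0.0549) − 1] = 72.13 / 30.25 = 2.384 mg/L.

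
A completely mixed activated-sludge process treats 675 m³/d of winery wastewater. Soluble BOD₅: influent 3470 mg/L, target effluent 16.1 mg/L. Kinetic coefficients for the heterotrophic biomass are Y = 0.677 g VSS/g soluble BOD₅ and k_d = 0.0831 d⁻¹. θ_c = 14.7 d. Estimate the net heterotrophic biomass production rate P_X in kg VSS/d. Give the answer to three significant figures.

Correct the yield for decay: Y_obs = Y/(1 + k_d θ_c) = 0.677 / (1 + 0.0831 × 14.7) = 0.677 / 2.222 = 0.3047.
ΔS = 3470 − 16.1 = 3454 mg/L, so the substrate removal rate is 675 × 3454/1000 = 2331 kg soluble BOD₅/d.
P_X = Y_obs · Q(S₀ − S) = 0.3047 × 2331 = 710.5 kg VSS/d.

P_X ≈ 710 kg VSS/d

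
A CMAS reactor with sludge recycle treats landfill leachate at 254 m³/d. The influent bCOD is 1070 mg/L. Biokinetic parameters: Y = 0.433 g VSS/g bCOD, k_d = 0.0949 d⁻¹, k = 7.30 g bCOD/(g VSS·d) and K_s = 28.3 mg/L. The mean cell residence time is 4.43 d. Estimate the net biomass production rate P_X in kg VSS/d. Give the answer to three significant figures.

From the Monod/SRT balance for a CMAS, S = K_s·(1+k_d θ_c)/[θ_c·(Y k − k_d) − 1] = 28.3 × (1 + 0.0949 × 4.43) / [4.43 × (0.433 × 7.30 − 0.0949) − 1] = 40.20 / 12.58 = 3.195 mg/L.
Y_obs = Y / (1 + k_d θ_c) = 0.433 / (1 + 0.0949 × 4.43) = 0.433 / 1.420 = 0.3048.
Q·(S₀ − S) = 254 × (1070 − 3.19) × 10⁻³ = 271.0 kg/d removed.
P_X = Y_obs · Q(S₀ − S) = 0.3048 × 271.0 = 82.60 kg VSS/d.

P_X ≈ 82.6 kg VSS/d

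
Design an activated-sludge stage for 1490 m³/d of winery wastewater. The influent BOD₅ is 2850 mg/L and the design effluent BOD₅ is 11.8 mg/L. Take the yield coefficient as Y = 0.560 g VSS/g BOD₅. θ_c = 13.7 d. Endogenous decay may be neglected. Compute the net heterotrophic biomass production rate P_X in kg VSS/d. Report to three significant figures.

P_X ≈ 2370 kg VSS/d

Since k_d ≈ 0, Y_obs = Y = 0.560 g VSS/g BOD₅.
Q·(S₀ − S) = 1490 × (2850 − 11.8) × 10⁻³ = 4229 kg/d removed.
P_X = Y_obs · Q(S₀ − S) = 0.5600 × 4229 = 2368 kg VSS/d.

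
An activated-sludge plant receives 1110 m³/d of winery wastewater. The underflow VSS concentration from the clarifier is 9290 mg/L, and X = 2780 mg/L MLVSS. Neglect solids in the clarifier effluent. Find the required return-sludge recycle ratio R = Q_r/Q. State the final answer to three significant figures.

R ≈ 0.427

Mass balance around the secondary clarifier (neglecting effluent solids): R = X / (X_r − X) = 2780 / (9290 − 2780) = 0.4270.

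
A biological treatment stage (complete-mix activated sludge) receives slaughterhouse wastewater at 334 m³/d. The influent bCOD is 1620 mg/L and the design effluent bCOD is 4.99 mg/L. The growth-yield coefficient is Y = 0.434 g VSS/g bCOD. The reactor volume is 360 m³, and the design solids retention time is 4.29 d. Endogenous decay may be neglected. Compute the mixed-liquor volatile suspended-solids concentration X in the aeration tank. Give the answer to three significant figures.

From V·X = Y·Q·(S₀ − S)·θ_c (decay neglected): X = 0.434 × 334 × (1620 − 4.99) × 4.29 / 360 = 2790 mg/L.

X ≈ 2790 mg/L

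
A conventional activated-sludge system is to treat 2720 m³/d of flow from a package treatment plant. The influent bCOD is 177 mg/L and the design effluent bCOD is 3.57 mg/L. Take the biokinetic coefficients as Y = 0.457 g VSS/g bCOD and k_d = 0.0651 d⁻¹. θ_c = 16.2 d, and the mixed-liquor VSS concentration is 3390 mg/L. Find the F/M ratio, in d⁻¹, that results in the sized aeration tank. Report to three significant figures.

From the SRT design equation V = Y Q (S₀−S) θ_c / [X (1 + k_d θ_c)] = 0.457 × 2720 × (177 − 3.57) × 16.2 / [3390 × (1 + 0.0651 × 16.2)] = 3.49×10^6 / 6965 = 501.4 m³.
F/M = applied load / biomass = Q·S₀/(V·X) = 2720 × 177 / (501.4 × 3390) = 0.2832 d⁻¹.

F/M ≈ 0.283 d⁻¹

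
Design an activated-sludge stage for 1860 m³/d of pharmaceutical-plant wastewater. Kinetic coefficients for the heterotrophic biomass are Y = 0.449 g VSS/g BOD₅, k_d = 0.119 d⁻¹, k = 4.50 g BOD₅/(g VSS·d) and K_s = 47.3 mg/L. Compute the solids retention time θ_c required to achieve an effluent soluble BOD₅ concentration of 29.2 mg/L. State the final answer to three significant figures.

θ_c ≈ 1.53 d

Specific growth rate at S = 29.2 mg/L: μ = YkS/(K_s+S) = 0.449·4.50·29.2/(47.3+29.2) = 0.7712 d⁻¹.
1/θ_c = 0.7712 − 0.119 = 0.6522 d⁻¹, so θ_c = 1.533 d.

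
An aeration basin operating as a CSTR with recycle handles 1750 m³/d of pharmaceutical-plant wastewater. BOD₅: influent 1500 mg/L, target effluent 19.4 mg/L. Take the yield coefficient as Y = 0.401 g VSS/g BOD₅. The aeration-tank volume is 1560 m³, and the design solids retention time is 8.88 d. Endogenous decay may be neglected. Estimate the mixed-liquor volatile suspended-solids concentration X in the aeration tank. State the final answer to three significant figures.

Without decay, X = Y Q (S₀−S) θ_c / V = 0.401 × 1750 × (1500 − 19.4) × 8.88 / 1560 = 5914 mg/L.

X ≈ 5910 mg/L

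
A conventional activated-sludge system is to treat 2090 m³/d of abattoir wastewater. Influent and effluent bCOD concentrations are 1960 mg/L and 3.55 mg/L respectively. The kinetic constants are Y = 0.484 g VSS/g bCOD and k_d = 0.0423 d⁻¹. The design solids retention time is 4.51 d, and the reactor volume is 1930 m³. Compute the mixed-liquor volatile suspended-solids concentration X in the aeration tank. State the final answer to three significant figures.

X ≈ 3880 mg/L

From V·X·(1 + k_d·θ_c) = Y·Q·(S₀ − S)·θ_c: X = 0.484 × 2090 × (1960 − 3.55) × 4.51 / [1930 × (1 + 0.0423 × 4.51)] = 3884 mg/L.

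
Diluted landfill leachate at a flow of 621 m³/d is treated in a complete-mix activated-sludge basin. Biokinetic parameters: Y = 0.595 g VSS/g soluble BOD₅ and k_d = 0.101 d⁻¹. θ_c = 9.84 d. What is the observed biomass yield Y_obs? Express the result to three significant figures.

Y_obs ≈ 0.298 g VSS/g soluble BOD₅

Correct the yield for decay: Y_obs = Y/(1 + k_d θ_c) = 0.595 / (1 + 0.101 × 9.84) = 0.595 / 1.994 = 0.2984.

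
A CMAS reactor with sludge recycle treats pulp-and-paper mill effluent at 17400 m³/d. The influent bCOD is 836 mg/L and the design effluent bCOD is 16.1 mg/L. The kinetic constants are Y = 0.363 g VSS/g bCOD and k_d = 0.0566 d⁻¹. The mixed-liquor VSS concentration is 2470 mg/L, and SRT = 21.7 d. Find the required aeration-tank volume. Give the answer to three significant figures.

Rearranging the biomass balance for a CMAS with decay, V = Y·Q·ΔS·θ_c / [X·(1+k_d θ_c)] = 0.363 × 17400 × (836 − 16.1) × 21.7 / [2470 × (1 + 0.0566 × 21.7)] = 1.12×10^8 / 5504 = 20418 m³.

V ≈ 20400 m³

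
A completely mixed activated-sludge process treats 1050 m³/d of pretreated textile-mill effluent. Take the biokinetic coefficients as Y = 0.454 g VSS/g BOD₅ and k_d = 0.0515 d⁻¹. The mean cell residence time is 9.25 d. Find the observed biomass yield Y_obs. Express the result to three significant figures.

Y_obs = Y / (1 + k_d θ_c) = 0.454 / (1 + 0.0515 × 9.25) = 0.454 / 1.476 = 0.3075.

Y_obs ≈ 0.308 g VSS/g BOD₅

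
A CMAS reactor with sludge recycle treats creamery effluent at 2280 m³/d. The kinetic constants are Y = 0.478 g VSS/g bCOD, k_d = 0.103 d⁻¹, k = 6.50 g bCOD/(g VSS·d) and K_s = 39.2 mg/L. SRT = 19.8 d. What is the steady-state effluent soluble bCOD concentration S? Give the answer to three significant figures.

Effluent substrate depends only on kinetics and SRT: S = K_s(1 + k_d θ_c) / [θ_c(Yk − k_d) − 1] = 39.2 × (1 + 0.103 × 19.8) / [19.8 × (0.478 × 6.50 − 0.103) − 1] = 119.1 / 58.48 = 2.037 mg/L.

S ≈ 2.04 mg/L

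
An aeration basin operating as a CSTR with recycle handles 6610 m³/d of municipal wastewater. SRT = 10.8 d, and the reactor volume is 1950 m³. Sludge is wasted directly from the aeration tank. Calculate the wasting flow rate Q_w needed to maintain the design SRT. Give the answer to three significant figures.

For wasting at MLVSS concentration, Q_w = V/θ_c = 1950/10.8 = 180.6 m³/d.

Q_w ≈ 181 m³/d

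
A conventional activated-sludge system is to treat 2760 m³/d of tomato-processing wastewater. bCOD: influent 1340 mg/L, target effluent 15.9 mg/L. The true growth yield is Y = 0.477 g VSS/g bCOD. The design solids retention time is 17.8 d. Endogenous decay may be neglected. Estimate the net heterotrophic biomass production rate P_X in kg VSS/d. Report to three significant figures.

With endogenous decay neglected, the observed yield equals the true yield: Y_obs = Y = 0.477 g VSS/g bCOD.
ΔS = 1340 − 15.9 = 1324 mg/L, so the substrate removal rate is 2760 × 1324/1000 = 3655 kg bCOD/d.
P_X = Y_obs · Q(S₀ − S) = 0.4770 × 3655 = 1743 kg VSS/d.

P_X ≈ 1740 kg VSS/d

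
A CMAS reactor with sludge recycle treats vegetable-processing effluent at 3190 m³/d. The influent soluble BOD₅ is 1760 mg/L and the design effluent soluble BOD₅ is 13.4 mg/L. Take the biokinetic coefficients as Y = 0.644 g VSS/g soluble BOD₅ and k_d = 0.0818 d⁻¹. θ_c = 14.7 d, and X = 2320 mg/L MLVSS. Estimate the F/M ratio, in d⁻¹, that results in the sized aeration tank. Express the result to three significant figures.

Rearranging the biomass balance for a CMAS with decay, V = Y·Q·ΔS·θ_c / [X·(1+k_d θ_c)] = 0.644 × 3190 × (1760 − 13.4) × 14.7 / [2320 × (1 + 0.0818 × 14.7)] = 5.27×10^7 / 5110 = 10323 m³.
Food-to-microorganism ratio F/M = Q S₀ / (V X) = 3190 × 1760 / (10323 × 2320) = 0.2344 d⁻¹.

F/M ≈ 0.234 d⁻¹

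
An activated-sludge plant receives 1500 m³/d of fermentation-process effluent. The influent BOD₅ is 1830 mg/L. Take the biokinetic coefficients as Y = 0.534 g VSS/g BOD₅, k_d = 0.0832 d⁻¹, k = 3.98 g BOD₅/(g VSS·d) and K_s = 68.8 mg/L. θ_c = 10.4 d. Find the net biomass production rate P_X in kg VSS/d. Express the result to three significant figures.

From the Monod/SRT balance for a CMAS, S = K_s·(1+k_d θ_c)/[θ_c·(Y k − k_d) − 1] = 68.8 × (1 + 0.0832 × 10.4) / [10.4 × (0.534 × 3.98 − 0.0832) − 1] = 128.3 / 20.24 = 6.341 mg/L.
Y_obs = Y / (1 + k_d θ_c) = 0.534 / (1 + 0.0832 × 10.4) = 0.534 / 1.865 = 0.2863.
Mass of BOD₅ removed per day: Q(S₀ − S) = 1500 × 1824 g/m³ = 2735 kg/d.
Net biomass production P_X = Y_obs × Q·(S₀ − S) = 0.2863 × 2735 = 783.1 kg VSS/d.

P_X ≈ 783 kg VSS/d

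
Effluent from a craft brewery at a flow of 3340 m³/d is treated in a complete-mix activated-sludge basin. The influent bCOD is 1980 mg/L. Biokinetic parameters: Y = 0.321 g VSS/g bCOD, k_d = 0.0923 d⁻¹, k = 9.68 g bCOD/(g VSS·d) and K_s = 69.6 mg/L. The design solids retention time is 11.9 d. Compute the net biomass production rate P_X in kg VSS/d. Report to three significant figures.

P_X ≈ 1010 kg VSS/d

Effluent substrate depends only on kinetics and SRT: S = K_s(1 + k_d θ_c) / [θ_c(Yk − k_d) − 1] = 69.6 × (1 + 0.0923 × 11.9) / [11.9 × (0.321 × 9.68 − 0.0923) − 1] = 146.0 / 34.88 = 4.187 mg/L.
The observed yield is Y_obs = Y/(1 + k_d·θ_c) = 0.321 / (1 + 0.0923 × 11.9) = 0.321 / 2.098 = 0.1530 g VSS per g bCOD removed.
Mass of bCOD removed per day: Q(S₀ − S) = 3340 × 1976 g/m³ = 6599 kg/d.
Net biomass production P_X = Y_obs × Q·(S₀ − S) = 0.1530 × 6599 = 1010 kg VSS/d.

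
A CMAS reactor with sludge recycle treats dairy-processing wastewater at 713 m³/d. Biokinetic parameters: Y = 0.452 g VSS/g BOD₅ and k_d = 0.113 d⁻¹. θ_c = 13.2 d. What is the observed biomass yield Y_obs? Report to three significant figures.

Correct the yield for decay: Y_obs = Y/(1 + k_d θ_c) = 0.452 / (1 + 0.113 × 13.2) = 0.452 / 2.492 = 0.1814.

Y_obs ≈ 0.181 g VSS/g BOD₅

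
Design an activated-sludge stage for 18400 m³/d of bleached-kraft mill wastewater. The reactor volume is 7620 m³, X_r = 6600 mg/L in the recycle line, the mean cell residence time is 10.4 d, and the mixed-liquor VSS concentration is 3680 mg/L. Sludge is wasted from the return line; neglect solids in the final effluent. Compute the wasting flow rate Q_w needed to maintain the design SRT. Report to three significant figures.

Wasting from the return line (neglecting effluent solids): Q_w = V·X / (θ_c·X_r) = 7620 × 3680 / (10.4 × 6600) = 408.5 m³/d.

Q_w ≈ 409 m³/d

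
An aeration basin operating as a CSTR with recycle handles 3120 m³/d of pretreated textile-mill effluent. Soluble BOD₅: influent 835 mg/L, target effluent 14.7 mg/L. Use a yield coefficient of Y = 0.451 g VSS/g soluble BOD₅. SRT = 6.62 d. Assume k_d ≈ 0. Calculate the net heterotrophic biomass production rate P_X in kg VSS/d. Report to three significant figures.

With endogenous decay neglected, the observed yield equals the true yield: Y_obs = Y = 0.451 g VSS/g soluble BOD₅.
ΔS = 835 − 14.7 = 820.3 mg/L, so the substrate removal rate is 3120 × 820.3/1000 = 2559 kg soluble BOD₅/d.
Biomass produced: P_X = Y_obs·Q·ΔS = 0.4510 × 2559 ≈ 1154 kg VSS/d.

P_X ≈ 1150 kg VSS/d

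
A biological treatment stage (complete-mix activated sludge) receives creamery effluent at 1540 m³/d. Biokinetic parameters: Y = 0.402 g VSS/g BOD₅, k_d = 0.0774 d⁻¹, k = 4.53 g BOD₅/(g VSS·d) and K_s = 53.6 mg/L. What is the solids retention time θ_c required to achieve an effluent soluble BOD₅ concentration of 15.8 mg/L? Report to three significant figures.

θ_c ≈ 2.97 d

At the target effluent, Y k S/(K_s+S) = 0.402×4.53×15.8/69.40 = 0.4146 d⁻¹.
1/θ_c = 0.4146 − 0.0774 = 0.3372 d⁻¹, so θ_c = 2.966 d.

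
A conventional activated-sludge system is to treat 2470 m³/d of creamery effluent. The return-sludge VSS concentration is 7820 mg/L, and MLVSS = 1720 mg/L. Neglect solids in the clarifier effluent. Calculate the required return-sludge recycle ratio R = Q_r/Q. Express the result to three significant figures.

Solids balance on the clarifier gives (1+R)X = R·X_r, so R = X/(X_r − X) = 1720 / (7820 − 1720) = 0.2820.

R ≈ 0.282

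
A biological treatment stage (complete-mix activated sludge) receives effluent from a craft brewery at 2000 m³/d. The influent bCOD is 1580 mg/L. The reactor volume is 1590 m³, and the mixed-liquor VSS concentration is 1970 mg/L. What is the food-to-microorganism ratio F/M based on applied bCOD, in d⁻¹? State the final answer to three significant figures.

F/M = Q·S₀ / (V·X) = 2000 × 1580 / (1590 × 1970) = 1.009 g bCOD·(g VSS·d)⁻¹.

F/M ≈ 1.01 d⁻¹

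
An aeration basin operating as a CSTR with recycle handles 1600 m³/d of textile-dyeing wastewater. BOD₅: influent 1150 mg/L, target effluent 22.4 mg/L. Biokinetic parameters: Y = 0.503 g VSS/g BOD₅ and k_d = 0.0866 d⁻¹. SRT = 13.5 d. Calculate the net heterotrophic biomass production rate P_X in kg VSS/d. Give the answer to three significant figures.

The observed yield is Y_obs = Y/(1 + k_d·θ_c) = 0.503 / (1 + 0.0866 × 13.5) = 0.503 / 2.169 = 0.2319 g VSS per g BOD₅ removed.
Mass of BOD₅ removed per day: Q(S₀ − S) = 1600 × 1128 g/m³ = 1804 kg/d.
Net biomass production P_X = Y_obs × Q·(S₀ − S) = 0.2319 × 1804 = 418.4 kg VSS/d.

P_X ≈ 418 kg VSS/d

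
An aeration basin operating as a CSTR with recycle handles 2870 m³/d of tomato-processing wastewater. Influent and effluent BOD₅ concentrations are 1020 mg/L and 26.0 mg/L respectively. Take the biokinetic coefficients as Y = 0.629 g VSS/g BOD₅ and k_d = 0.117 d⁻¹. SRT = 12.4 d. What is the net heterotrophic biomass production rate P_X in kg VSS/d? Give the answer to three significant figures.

P_X ≈ 732 kg VSS/d

Correct the yield for decay: Y_obs = Y/(1 + k_d θ_c) = 0.629 / (1 + 0.117 × 12.4) = 0.629 / 2.451 = 0.2567.
Q·(S₀ − S) = 2870 × (1020 − 26.0) × 10⁻³ = 2853 kg/d removed.
Biomass produced: P_X = Y_obs·Q·ΔS = 0.2567 × 2853 ≈ 732.2 kg VSS/d.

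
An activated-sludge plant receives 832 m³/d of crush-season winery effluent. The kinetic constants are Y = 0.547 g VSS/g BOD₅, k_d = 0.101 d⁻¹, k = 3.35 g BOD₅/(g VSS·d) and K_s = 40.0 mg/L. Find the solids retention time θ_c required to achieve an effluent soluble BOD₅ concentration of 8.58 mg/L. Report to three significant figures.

θ_c ≈ 4.49 d

At the target effluent, Y k S/(K_s+S) = 0.547×3.35×8.58/48.58 = 0.3236 d⁻¹.
Then 1/θ_c = μ − k_d = 0.3236 − 0.101 = 0.2226 d⁻¹, giving θ_c = 4.492 d.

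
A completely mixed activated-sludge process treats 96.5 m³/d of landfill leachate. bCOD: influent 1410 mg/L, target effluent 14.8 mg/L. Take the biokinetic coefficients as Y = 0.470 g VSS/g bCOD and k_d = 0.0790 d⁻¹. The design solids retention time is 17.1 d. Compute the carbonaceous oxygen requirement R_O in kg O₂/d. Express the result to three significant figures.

The observed yield is Y_obs = Y/(1 + k_d·θ_c) = 0.470 / (1 + 0.0790 × 17.1) = 0.470 / 2.351 = 0.1999 g VSS per g bCOD removed.
Q·(S₀ − S) = 96.5 × (1410 − 14.8) × 10⁻³ = 134.6 kg/d removed.
Net sludge production P_X = 0.1999 × 134.6 = 26.92 kg VSS/d.
R_O = Q·(S₀ − S) − 1.42·P_X = 134.6 − 1.42 × 26.92 = 96.41 kg O₂/d.

R_O ≈ 96.4 kg O₂/d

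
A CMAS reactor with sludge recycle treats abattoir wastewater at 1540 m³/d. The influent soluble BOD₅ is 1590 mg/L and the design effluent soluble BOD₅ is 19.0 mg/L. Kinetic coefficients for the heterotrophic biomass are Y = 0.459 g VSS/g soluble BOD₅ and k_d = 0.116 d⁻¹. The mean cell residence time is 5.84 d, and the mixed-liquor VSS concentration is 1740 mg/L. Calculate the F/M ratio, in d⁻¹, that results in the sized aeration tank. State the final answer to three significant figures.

F/M ≈ 0.633 d⁻¹

Rearranging the biomass balance for a CMAS with decay, V = Y·Q·ΔS·θ_c / [X·(1+k_d θ_c)] = 0.459 × 1540 × (1590 − 19.0) × 5.84 / [1740 × (1 + 0.116 × 5.84)] = 6.49×10^6 / 2919 = 2222 m³.
F/M = applied load / biomass = Q·S₀/(V·X) = 1540 × 1590 / (2222 × 1740) = 0.6333 d⁻¹.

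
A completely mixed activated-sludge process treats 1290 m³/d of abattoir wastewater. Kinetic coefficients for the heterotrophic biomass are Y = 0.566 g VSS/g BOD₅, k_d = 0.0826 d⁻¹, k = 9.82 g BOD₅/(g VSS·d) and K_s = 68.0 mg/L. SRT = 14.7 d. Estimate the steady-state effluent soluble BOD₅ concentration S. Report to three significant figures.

S ≈ 1.89 mg/L

Effluent substrate depends only on kinetics and SRT: S = K_s(1 + k_d θ_c) / [θ_c(Yk − k_d) − 1] = 68.0 × (1 + 0.0826 × 14.7) / [14.7 × (0.566 × 9.82 − 0.0826) − 1] = 150.6 / 79.49 = 1.894 mg/L.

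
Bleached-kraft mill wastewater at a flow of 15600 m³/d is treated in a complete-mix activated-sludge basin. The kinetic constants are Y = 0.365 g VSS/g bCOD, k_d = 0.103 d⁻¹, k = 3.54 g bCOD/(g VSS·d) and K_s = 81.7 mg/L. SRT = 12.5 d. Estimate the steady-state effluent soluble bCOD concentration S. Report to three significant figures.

S ≈ 13.5 mg/L

Effluent substrate depends only on kinetics and SRT: S = K_s(1 + k_d θ_c) / [θ_c(Yk − k_d) − 1] = 81.7 × (1 + 0.103 × 12.5) / [12.5 × (0.365 × 3.54 − 0.103) − 1] = 186.9 / 13.86 = 13.48 mg/L.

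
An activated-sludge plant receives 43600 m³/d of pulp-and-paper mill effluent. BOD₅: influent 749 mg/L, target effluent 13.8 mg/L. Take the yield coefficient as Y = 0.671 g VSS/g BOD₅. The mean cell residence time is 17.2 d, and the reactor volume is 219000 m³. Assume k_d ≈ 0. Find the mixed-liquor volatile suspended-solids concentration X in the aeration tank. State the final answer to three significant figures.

From V·X = Y·Q·(S₀ − S)·θ_c (decay neglected): X = 0.671 × 43600 × (749 − 13.8) × 17.2 / 219000 = 1689 mg/L.

X ≈ 1690 mg/L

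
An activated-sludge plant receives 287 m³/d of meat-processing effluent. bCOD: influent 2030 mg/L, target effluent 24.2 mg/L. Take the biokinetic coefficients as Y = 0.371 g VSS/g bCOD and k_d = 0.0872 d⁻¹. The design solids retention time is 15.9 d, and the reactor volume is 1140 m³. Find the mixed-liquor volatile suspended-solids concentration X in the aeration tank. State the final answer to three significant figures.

X ≈ 1250 mg/L

X = Y·Q·ΔS·θ_c / [V·(1 + k_d θ_c)] = 0.371 × 287 × (2030 − 24.2) × 15.9 / [1140 × (1 + 0.0872 × 15.9)] = 1248 mg/L.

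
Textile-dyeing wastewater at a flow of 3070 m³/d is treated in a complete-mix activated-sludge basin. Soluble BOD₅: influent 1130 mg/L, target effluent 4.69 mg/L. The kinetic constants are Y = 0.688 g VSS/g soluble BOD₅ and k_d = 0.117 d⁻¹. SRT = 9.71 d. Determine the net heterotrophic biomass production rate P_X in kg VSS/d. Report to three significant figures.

Observed yield with endogenous decay: Y_obs = Y / (1 + k_d·θ_c) = 0.688 / (1 + 0.117 × 9.71) = 0.688 / 2.136 = 0.3221 g VSS/g soluble BOD₅.
ΔS = 1130 − 4.69 = 1125 mg/L, so the substrate removal rate is 3070 × 1125/1000 = 3455 kg soluble BOD₅/d.
So the net sludge growth is P_X = 0.3221 × 3455 = 1113 kg VSS/d.

P_X ≈ 1110 kg VSS/d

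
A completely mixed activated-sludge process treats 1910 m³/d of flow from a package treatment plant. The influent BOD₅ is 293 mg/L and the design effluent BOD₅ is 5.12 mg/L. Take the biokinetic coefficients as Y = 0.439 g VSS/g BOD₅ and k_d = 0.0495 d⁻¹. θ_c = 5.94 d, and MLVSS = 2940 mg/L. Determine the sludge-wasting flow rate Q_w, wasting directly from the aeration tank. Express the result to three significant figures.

Q_w ≈ 63.4 m³/d

Rearranging the biomass balance for a CMAS with decay, V = Y·Q·ΔS·θ_c / [X·(1+k_d θ_c)] = 0.439 × 1910 × (293 − 5.12) × 5.94 / [2940 × (1 + 0.0495 × 5.94)] = 1.43×10^6 / 3804 = 376.9 m³.
For wasting at MLVSS concentration, Q_w = V/θ_c = 376.9/5.94 = 63.45 m³/d.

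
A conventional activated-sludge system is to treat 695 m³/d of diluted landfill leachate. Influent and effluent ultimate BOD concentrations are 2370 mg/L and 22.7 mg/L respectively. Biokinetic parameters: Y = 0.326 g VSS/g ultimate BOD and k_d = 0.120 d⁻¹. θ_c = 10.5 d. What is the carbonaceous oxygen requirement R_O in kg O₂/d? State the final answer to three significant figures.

R_O ≈ 1300 kg O₂/d

Y_obs = Y / (1 + k_d θ_c) = 0.326 / (1 + 0.120 × 10.5) = 0.326 / 2.260 = 0.1442.
ΔS = 2370 − 22.7 = 2347 mg/L, so the substrate removal rate is 695 × 2347/1000 = 1631 kg ultimate BOD/d.
Biomass synthesised: P_X = Y_obs × 1631 = 235.3 kg VSS/d.
R_O = Q·ΔS − 1.42 P_X = 1631 − 334.2 = 1297 kg O₂/d.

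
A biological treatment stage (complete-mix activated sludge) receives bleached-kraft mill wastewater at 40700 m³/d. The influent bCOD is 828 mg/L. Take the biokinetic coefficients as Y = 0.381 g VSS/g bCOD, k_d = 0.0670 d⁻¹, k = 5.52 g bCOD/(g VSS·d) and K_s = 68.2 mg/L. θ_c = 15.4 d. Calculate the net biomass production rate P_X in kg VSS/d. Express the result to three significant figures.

For a completely mixed reactor with recycle the Lawrence–McCarty relation gives S = K_s·(1 + k_d·θ_c) / [θ_c·(Y·k − k_d) − 1] = 68.2 × (1 + 0.0670 × 15.4) / [15.4 × (0.381 × 5.52 − 0.0670) − 1] = 138.6 / 30.36 = 4.565 mg/L.
Observed yield with endogenous decay: Y_obs = Y / (1 + k_d·θ_c) = 0.381 / (1 + 0.0670 × 15.4) = 0.381 / 2.032 = 0.1875 g VSS/g bCOD.
ΔS = 828 − 4.56 = 823.4 mg/L, so the substrate removal rate is 40700 × 823.4/1000 = 33514 kg bCOD/d.
Net biomass production P_X = Y_obs × Q·(S₀ − S) = 0.1875 × 33514 = 6284 kg VSS/d.

P_X ≈ 6280 kg VSS/d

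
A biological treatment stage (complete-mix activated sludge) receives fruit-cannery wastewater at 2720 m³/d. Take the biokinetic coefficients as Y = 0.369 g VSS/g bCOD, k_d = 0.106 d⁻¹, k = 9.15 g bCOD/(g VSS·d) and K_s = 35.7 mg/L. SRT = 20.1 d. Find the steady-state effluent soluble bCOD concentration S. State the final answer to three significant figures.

S ≈ 1.73 mg/L

For a completely mixed reactor with recycle the Lawrence–McCarty relation gives S = K_s·(1 + k_d·θ_c) / [θ_c·(Y·k − k_d) − 1] = 35.7 × (1 + 0.106 × 20.1) / [20.1 × (0.369 × 9.15 − 0.106) − 1] = 111.8 / 64.73 = 1.726 mg/L.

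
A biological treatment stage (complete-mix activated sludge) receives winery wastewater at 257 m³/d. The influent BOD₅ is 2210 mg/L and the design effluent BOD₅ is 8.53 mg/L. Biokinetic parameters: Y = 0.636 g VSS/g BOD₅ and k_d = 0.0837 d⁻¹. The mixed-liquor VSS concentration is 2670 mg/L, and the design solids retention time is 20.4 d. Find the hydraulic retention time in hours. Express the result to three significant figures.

τ ≈ 94.8 h

Steady-state biomass mass balance: V·X·(1 + k_d·θ_c) = Y·Q·(S₀ − S)·θ_c, so V = 0.636 × 257 × (2210 − 8.53) × 20.4 / [2670 × (1 + 0.0837 × 20.4)] = 7.34×10^6 / 7229 = 1015 m³.
HRT = V/Q = 1015 m³ / 257 m³·d⁻¹ = 3.951 d × 24 = 94.83 h.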